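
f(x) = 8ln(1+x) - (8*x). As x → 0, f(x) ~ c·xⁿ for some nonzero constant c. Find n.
2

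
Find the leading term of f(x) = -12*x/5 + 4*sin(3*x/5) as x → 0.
-18*x**3/125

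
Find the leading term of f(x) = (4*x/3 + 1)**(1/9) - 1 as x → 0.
4*x/27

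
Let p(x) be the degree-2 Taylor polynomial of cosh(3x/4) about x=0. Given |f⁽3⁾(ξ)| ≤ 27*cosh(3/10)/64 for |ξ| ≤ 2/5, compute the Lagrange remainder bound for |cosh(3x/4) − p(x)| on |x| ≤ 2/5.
9*cosh(3/10)/2000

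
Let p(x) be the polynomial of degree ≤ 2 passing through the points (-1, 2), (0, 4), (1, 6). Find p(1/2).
5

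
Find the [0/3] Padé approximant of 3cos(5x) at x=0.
3/(25*x**2/2 + 1)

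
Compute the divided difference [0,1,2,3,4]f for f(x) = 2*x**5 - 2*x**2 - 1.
20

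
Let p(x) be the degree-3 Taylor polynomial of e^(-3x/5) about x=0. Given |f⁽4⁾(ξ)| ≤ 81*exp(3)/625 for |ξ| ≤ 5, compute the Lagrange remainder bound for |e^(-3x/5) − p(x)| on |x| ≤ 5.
27*exp(3)/8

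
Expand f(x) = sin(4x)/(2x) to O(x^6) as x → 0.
2 - 16*x**2/3 + 64*x**4/15 + O(x**6)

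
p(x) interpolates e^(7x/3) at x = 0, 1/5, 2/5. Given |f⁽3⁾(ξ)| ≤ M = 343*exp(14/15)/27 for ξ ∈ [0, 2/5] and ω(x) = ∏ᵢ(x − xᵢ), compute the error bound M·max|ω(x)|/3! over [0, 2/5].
343*sqrt(3)*exp(14/15)/91125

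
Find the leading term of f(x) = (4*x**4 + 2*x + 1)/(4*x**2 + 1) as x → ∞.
x**2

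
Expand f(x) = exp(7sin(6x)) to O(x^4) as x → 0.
1 + 42*x + 882*x**2 + 12096*x**3 + O(x**4)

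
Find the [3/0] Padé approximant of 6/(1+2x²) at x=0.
6 - 12*x**2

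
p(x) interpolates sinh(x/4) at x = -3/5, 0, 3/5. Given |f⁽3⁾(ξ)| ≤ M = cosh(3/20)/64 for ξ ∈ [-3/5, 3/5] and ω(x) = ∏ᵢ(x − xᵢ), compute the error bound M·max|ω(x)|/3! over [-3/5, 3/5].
sqrt(3)*cosh(3/20)/8000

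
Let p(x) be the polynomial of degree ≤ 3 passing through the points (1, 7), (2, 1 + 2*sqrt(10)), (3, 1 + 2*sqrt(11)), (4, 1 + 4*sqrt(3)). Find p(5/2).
-sqrt(3)/4 + 5/8 + 9*sqrt(10)/8 + 9*sqrt(11)/8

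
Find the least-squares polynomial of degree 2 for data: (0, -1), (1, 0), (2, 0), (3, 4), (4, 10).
-3/5 + (-7/5)x + x²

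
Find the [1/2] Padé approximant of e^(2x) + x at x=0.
(7*x/3 + 1)/(1 - 2*x/3)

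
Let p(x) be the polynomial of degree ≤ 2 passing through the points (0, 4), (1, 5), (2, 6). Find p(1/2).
9/2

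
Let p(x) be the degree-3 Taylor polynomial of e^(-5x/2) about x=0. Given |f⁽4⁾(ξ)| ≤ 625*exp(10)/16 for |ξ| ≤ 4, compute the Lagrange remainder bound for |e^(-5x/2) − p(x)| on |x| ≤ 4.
1250*exp(10)/3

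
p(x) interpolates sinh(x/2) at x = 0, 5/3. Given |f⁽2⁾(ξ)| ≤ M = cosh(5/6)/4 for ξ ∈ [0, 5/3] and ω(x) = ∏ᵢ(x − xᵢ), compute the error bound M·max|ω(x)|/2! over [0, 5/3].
25*cosh(5/6)/288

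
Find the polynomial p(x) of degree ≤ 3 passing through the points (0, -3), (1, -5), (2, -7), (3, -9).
-2*x - 3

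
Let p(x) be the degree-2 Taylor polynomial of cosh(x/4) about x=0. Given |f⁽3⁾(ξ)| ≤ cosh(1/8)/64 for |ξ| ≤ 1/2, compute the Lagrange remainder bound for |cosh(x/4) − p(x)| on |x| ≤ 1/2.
cosh(1/8)/3072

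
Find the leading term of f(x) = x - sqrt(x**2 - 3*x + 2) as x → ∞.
3/2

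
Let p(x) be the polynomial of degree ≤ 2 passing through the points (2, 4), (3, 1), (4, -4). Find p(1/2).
19/4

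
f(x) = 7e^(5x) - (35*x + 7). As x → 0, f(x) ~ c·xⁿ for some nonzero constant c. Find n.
2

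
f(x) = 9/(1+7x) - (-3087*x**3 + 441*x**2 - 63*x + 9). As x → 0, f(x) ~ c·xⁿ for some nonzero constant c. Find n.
4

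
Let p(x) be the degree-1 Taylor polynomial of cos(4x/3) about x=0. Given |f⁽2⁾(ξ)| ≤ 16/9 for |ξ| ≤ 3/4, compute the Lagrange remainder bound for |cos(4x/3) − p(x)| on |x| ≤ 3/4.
1/2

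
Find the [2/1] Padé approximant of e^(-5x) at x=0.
(25*x**2/6 - 10*x/3 + 1)/(5*x/3 + 1)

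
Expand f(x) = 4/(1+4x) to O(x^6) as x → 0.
4 - 16*x + 64*x**2 - 256*x**3 + 1024*x**4 - 4096*x**5 + O(x**6)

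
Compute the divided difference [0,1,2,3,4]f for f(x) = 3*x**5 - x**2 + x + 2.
30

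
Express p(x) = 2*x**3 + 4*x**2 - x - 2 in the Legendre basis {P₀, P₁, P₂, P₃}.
(-2/3)P₀ + (1/5)P₁ + (8/3)P₂ + (4/5)P₃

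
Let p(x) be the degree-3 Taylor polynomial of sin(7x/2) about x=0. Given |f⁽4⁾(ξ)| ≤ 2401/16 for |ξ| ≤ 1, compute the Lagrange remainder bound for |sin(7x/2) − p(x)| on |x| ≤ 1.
2401/384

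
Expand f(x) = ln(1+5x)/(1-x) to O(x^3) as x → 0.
5*x - 15*x**2/2 + O(x**3)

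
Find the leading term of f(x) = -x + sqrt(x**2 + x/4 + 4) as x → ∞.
1/8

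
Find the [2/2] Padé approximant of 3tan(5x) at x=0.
15*x/(1 - 25*x**2/3)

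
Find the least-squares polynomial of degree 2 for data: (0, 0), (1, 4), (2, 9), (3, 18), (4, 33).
18/35 + (4/7)x + (13/7)x²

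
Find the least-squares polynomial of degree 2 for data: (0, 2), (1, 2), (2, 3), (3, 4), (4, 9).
78/35 + (-44/35)x + (5/7)x²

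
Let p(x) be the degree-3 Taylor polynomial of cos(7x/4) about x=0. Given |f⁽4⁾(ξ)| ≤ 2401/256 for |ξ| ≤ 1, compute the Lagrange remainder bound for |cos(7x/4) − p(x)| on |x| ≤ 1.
2401/6144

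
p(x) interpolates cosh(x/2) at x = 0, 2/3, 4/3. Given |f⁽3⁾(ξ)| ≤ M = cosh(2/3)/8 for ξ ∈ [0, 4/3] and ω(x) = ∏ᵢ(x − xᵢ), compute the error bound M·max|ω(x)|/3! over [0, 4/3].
sqrt(3)*cosh(2/3)/729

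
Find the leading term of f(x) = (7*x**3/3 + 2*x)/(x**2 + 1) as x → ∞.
7*x/3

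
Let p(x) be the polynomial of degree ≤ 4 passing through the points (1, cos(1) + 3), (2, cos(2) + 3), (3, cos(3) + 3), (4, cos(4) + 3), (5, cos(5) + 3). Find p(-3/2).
5005*cos(3)/64 + 1155*cos(5)/128 + 3 + 3003*cos(1)/128 - 1365*cos(4)/32 - 2145*cos(2)/32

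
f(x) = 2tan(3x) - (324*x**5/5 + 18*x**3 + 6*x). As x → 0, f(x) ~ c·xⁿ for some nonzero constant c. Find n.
7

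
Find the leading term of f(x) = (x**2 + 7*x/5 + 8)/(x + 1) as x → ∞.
x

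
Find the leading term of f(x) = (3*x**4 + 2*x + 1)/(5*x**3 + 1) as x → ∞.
3*x/5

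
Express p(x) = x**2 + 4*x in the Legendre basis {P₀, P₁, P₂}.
(1/3)P₀ + (4)P₁ + (2/3)P₂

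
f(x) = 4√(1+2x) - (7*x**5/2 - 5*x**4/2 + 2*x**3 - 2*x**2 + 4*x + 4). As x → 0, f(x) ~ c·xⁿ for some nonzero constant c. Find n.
6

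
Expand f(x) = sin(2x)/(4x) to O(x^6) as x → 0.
1/2 - x**2/3 + x**4/15 + O(x**6)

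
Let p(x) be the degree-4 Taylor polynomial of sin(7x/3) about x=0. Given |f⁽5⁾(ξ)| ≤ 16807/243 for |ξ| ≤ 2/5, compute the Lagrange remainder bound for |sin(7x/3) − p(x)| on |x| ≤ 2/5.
67228/11390625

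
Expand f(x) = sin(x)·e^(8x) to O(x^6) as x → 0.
x + 8*x**2 + 191*x**3/6 + 84*x**4 + 19841*x**5/120 + O(x**6)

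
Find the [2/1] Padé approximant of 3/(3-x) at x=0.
1/(1 - x/3)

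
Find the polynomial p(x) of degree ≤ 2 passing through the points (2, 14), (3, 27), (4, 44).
2*x**2 + 3*x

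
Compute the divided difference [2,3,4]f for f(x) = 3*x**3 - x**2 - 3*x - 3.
26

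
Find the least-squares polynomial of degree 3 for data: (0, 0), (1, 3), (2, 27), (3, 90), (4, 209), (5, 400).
1/14 + (-205/84)x + (65/28)x² + (17/6)x³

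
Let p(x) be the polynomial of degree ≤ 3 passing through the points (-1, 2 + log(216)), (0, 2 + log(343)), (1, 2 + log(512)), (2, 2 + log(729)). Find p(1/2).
2 + log(112*2**(7/8)*3**(7/16)*7**(11/16)/3)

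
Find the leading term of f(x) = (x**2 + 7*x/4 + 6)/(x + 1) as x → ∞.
x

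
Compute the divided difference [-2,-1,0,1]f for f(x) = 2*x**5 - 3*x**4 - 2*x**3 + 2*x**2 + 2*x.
14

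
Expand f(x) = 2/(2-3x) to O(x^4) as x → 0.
1 + 3*x/2 + 9*x**2/4 + 27*x**3/8 + O(x**4)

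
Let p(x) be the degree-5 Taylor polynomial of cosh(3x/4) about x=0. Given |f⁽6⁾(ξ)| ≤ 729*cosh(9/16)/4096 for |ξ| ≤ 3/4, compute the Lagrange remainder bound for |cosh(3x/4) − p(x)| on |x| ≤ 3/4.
59049*cosh(9/16)/1342177280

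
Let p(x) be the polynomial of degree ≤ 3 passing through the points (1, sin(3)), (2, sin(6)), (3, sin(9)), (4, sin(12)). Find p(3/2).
15*sin(6)/16 - 5*sin(9)/16 + sin(12)/16 + 5*sin(3)/16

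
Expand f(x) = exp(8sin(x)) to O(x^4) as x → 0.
1 + 8*x + 32*x**2 + 84*x**3 + O(x**4)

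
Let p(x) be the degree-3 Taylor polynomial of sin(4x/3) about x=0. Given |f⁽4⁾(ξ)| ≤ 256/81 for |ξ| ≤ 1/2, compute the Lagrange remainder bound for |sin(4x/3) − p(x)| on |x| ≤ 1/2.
2/243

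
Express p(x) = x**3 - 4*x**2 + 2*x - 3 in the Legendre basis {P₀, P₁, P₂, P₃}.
(-13/3)P₀ + (13/5)P₁ + (-8/3)P₂ + (2/5)P₃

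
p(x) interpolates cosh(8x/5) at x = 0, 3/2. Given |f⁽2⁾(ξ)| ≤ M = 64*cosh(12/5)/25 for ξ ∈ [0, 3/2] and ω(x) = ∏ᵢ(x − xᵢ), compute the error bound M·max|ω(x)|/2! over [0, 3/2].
18*cosh(12/5)/25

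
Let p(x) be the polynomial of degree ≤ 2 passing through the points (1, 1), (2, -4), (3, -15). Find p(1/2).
5/4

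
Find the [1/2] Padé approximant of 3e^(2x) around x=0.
(2*x + 3)/(2*x**2/3 - 4*x/3 + 1)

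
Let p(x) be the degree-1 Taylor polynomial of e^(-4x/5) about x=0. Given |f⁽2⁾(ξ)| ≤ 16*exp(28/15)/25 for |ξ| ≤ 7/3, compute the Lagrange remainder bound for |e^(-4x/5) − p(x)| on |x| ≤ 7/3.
392*exp(28/15)/225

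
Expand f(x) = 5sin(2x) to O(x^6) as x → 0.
10*x - 20*x**3/3 + 4*x**5/3 + O(x**6)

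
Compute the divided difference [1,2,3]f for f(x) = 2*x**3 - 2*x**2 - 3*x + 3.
10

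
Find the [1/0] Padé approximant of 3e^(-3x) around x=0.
3 - 9*x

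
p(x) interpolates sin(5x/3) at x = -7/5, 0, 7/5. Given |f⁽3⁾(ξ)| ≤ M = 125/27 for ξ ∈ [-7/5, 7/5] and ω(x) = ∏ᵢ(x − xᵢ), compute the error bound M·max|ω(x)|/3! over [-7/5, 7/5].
343*sqrt(3)/729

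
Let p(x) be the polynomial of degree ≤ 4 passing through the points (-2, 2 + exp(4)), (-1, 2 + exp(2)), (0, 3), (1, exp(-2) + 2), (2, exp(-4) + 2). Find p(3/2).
(35 + 140*exp(2) + (-5*exp(4) + 186 + 28*exp(2))*exp(4))*exp(-4)/128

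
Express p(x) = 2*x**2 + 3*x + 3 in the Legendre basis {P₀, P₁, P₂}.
(11/3)P₀ + (3)P₁ + (4/3)P₂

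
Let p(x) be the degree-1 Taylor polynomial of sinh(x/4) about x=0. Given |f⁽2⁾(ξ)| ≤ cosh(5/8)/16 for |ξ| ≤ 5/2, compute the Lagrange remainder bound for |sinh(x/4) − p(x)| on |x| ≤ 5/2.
25*cosh(5/8)/128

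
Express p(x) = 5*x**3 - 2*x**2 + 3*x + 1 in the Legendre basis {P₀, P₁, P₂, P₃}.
(1/3)P₀ + (6)P₁ + (-4/3)P₂ + (2)P₃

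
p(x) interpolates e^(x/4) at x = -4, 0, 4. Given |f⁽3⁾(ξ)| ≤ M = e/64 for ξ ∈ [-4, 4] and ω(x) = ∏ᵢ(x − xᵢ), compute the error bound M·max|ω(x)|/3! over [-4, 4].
sqrt(3)*e/27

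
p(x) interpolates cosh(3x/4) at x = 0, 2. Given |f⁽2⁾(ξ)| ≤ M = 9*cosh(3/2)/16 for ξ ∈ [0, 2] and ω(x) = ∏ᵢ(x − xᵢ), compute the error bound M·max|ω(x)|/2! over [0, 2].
9*cosh(3/2)/32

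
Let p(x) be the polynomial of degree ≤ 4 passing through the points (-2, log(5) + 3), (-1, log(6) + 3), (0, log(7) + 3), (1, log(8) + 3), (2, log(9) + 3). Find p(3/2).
log(8*sqrt(2)*3**(49/64)*5**(123/128)*7**(29/64)/35) + 3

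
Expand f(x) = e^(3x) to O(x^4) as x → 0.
1 + 3*x + 9*x**2/2 + 9*x**3/2 + O(x**4)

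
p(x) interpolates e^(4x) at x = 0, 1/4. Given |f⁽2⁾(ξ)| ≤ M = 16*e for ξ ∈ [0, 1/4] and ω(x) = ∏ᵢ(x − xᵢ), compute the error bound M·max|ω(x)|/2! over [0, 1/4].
e/8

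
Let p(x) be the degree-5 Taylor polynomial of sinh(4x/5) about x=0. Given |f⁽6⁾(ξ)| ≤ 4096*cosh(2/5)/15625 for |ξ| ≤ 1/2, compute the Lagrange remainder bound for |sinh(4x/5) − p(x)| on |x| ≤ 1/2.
4*cosh(2/5)/703125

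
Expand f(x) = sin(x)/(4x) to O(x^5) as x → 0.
1/4 - x**2/24 + x**4/480 + O(x**5)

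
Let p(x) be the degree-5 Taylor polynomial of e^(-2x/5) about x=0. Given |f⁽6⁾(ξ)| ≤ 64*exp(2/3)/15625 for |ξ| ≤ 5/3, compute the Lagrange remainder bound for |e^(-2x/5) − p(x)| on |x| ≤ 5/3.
4*exp(2/3)/32805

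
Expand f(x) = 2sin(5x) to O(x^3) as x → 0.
10*x + O(x**3)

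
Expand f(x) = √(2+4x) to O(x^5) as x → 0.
sqrt(2) + sqrt(2)*x - sqrt(2)*x**2/2 + sqrt(2)*x**3/2 - 5*sqrt(2)*x**4/8 + O(x**5)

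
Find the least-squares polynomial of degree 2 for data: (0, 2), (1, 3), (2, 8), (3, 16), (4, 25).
12/7 + (33/70)x + (19/14)x²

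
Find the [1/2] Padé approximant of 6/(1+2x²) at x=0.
6/(2*x**2 + 1)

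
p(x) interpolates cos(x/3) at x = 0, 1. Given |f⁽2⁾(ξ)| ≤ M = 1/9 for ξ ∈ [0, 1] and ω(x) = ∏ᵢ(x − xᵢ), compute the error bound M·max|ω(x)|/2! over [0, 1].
1/72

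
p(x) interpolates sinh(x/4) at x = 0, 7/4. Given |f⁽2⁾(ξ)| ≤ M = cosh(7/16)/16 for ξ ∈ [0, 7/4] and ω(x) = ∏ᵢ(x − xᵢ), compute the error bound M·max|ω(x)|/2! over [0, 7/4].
49*cosh(7/16)/2048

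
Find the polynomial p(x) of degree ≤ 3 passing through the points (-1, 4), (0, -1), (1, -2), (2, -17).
-3*x**3 + 2*x**2 - 1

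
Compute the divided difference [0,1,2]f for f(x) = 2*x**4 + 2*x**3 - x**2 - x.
19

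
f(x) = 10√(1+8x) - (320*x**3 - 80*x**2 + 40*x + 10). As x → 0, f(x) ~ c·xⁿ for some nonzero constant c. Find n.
4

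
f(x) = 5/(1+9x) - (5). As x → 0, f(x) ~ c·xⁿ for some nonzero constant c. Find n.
1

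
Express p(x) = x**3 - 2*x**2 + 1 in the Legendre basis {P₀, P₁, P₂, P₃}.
(1/3)P₀ + (3/5)P₁ + (-4/3)P₂ + (2/5)P₃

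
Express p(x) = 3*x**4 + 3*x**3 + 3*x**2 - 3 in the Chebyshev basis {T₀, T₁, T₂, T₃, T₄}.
(-3/8)T₀ + (9/4)T₁ + (3)T₂ + (3/4)T₃ + (3/8)T₄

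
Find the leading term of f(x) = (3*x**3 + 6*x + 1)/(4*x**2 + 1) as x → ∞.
3*x/4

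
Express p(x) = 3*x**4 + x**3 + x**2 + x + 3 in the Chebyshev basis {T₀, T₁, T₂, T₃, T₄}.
(37/8)T₀ + (7/4)T₁ + (2)T₂ + (1/4)T₃ + (3/8)T₄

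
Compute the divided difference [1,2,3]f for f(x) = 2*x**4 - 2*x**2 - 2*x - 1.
48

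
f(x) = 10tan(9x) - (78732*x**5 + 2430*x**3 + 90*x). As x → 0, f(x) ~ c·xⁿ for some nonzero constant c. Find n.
7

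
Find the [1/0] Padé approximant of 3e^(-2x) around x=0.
3 - 6*x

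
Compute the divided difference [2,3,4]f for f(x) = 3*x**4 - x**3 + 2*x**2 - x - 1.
158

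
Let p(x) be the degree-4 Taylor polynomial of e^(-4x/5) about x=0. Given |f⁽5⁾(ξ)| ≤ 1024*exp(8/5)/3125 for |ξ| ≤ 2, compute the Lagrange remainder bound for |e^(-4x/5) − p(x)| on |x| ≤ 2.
4096*exp(8/5)/46875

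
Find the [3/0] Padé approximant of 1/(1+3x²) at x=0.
1 - 3*x**2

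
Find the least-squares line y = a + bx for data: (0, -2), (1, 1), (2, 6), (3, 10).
a = -12/5, b = 41/10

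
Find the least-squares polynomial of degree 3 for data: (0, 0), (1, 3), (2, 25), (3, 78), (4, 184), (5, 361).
-17/63 + (430/189)x + (-139/126)x² + (163/54)x³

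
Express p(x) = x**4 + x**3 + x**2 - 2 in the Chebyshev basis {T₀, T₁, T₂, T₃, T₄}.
(-9/8)T₀ + (3/4)T₁ + T₂ + (1/4)T₃ + (1/8)T₄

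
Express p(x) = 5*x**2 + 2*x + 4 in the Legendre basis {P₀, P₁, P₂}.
(17/3)P₀ + (2)P₁ + (10/3)P₂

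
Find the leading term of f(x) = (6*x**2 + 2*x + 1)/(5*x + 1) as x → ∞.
6*x/5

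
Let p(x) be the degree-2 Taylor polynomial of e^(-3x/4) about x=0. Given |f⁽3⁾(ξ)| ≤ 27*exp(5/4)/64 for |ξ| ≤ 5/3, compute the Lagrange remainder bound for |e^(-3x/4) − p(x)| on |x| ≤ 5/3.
125*exp(5/4)/384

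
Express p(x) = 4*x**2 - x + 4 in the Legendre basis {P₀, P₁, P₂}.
(16/3)P₀ - P₁ + (8/3)P₂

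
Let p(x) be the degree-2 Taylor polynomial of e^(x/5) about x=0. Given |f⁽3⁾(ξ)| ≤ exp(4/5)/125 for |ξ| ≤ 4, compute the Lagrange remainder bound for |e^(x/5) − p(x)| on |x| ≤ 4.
32*exp(4/5)/375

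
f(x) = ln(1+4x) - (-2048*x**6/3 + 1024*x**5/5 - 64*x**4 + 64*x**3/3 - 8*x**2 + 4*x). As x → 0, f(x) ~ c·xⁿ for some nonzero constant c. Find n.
7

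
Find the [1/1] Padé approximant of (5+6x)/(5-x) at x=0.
(6*x/5 + 1)/(1 - x/5)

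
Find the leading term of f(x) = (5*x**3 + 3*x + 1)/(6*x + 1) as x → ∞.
5*x**2/6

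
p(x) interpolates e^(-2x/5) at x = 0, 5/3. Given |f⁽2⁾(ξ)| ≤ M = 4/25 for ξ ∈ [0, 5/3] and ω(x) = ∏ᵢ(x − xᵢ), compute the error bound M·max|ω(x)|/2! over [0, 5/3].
1/18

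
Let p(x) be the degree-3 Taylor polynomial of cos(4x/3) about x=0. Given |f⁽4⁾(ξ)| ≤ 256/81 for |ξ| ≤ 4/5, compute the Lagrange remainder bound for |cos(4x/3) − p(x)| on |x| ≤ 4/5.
8192/151875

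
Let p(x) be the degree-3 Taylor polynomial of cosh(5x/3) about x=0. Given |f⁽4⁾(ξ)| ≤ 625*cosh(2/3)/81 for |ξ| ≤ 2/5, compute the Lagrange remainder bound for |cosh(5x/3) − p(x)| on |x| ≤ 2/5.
2*cosh(2/3)/243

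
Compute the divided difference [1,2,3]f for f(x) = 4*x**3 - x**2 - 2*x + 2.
23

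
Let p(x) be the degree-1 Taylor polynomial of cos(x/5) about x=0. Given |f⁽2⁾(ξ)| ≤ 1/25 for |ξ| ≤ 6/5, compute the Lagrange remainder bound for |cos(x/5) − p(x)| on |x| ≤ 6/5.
18/625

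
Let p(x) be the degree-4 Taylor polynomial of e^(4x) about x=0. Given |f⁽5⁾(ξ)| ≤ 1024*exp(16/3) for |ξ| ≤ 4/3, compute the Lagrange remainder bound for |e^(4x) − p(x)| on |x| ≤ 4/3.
131072*exp(16/3)/3645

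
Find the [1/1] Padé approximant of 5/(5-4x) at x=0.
1/(1 - 4*x/5)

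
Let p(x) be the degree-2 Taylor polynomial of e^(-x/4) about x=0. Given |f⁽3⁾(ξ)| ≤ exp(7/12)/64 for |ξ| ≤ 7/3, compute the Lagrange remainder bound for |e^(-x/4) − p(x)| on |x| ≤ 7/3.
343*exp(7/12)/10368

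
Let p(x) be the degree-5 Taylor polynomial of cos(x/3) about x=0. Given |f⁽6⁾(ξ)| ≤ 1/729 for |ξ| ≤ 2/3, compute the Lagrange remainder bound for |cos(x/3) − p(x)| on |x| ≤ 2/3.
4/23914845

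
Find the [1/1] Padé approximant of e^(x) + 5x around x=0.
(71*x/12 + 1)/(1 - x/12)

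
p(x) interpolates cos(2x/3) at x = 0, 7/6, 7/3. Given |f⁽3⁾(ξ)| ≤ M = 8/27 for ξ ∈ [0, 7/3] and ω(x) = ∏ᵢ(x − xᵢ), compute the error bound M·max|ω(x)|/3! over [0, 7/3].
343*sqrt(3)/19683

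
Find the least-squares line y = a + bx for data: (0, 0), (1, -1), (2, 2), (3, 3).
a = -4/5, b = 6/5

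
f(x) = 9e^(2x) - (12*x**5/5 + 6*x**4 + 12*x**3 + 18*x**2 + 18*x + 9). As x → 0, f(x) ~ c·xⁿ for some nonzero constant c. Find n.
6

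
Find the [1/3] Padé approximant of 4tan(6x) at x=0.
24*x/(1 - 12*x**2)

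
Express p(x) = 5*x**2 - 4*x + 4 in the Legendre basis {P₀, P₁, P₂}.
(17/3)P₀ + (-4)P₁ + (10/3)P₂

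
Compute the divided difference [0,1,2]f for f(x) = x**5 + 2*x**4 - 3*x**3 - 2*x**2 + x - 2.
18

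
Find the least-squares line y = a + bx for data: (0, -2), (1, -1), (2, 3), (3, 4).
a = -23/10, b = 11/5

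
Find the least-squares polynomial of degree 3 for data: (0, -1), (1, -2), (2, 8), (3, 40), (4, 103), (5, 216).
-26/21 + (-47/63)x + (-61/42)x² + (37/18)x³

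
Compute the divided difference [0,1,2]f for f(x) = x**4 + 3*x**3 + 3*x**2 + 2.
19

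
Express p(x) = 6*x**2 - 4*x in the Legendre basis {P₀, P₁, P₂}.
(2)P₀ + (-4)P₁ + (4)P₂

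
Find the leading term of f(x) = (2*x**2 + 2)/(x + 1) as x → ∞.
2*x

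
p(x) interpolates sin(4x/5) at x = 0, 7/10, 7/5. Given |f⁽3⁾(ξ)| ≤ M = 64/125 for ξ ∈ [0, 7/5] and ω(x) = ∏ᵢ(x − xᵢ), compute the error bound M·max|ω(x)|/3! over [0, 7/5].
2744*sqrt(3)/421875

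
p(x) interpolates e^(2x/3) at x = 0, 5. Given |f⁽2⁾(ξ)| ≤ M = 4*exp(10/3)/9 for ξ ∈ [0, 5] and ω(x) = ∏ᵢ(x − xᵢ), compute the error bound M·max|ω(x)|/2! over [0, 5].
25*exp(10/3)/18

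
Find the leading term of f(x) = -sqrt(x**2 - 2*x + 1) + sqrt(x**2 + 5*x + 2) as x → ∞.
7/2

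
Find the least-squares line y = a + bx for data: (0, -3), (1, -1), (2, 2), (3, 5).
a = -33/10, b = 27/10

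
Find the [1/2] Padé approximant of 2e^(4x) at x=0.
(8*x/3 + 2)/(8*x**2/3 - 8*x/3 + 1)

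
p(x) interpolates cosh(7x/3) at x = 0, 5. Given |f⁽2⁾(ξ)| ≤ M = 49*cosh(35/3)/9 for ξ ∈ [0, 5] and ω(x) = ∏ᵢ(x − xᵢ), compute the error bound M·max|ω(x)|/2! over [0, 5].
1225*cosh(35/3)/72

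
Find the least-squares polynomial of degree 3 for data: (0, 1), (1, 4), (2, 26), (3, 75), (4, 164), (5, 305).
5/6 + (-281/252)x + (247/84)x² + (17/9)x³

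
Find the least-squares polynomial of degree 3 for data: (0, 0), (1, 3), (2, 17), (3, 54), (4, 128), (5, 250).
1/63 + (653/378)x + (-215/252)x² + (227/108)x³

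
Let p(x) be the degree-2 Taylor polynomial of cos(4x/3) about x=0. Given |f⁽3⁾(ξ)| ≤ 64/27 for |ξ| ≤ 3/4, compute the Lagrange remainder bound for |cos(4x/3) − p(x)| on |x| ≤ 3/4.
1/6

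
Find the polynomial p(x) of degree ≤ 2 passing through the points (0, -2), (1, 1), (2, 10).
3*x**2 - 2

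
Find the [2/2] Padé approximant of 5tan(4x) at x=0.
20*x/(1 - 16*x**2/3)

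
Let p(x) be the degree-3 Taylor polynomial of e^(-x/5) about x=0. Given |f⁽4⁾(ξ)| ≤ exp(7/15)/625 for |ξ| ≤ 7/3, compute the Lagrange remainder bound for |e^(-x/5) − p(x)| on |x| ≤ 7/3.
2401*exp(7/15)/1215000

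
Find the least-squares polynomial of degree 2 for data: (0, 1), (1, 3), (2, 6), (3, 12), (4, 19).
37/35 + (11/14)x + (13/14)x²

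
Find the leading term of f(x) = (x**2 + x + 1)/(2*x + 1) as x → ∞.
x/2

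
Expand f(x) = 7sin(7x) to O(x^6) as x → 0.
49*x - 2401*x**3/6 + 117649*x**5/120 + O(x**6)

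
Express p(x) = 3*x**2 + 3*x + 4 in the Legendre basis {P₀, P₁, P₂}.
(5)P₀ + (3)P₁ + (2)P₂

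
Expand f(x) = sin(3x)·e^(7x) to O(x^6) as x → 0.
3*x + 21*x**2 + 69*x**3 + 140*x**4 + 1919*x**5/10 + O(x**6)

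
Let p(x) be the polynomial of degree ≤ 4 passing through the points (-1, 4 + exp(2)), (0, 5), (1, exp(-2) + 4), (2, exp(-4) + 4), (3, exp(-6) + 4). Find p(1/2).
(-20*exp(2) + 3 + 90*exp(4) + (572 - 5*exp(2))*exp(6))*exp(-6)/128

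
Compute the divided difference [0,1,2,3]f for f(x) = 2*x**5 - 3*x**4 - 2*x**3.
30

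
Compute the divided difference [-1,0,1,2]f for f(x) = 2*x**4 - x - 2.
4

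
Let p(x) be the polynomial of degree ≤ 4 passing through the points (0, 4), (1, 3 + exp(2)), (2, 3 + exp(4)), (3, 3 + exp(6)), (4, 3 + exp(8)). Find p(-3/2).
-385*exp(6)/32 - 693*exp(2)/32 + 1539/128 + 1485*exp(4)/64 + 315*exp(8)/128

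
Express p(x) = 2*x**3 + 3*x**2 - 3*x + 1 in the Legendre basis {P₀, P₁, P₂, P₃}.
(2)P₀ + (-9/5)P₁ + (2)P₂ + (4/5)P₃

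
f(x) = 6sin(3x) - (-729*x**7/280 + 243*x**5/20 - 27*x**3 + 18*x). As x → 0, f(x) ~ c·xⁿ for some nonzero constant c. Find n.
9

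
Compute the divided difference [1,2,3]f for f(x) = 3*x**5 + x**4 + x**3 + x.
301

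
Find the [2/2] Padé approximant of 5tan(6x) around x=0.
30*x/(1 - 12*x**2)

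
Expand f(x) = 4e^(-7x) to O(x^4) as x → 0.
4 - 28*x + 98*x**2 - 686*x**3/3 + O(x**4)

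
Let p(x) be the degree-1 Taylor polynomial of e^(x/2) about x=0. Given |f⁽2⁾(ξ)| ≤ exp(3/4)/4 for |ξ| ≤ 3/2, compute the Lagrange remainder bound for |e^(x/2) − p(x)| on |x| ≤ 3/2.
9*exp(3/4)/32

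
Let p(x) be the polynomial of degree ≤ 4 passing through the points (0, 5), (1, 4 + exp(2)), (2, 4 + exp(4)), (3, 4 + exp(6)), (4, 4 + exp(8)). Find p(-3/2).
-385*exp(6)/32 - 693*exp(2)/32 + 1667/128 + 1485*exp(4)/64 + 315*exp(8)/128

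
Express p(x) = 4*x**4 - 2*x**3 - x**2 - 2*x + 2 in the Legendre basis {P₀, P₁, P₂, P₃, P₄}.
(37/15)P₀ + (-16/5)P₁ + (34/21)P₂ + (-4/5)P₃ + (32/35)P₄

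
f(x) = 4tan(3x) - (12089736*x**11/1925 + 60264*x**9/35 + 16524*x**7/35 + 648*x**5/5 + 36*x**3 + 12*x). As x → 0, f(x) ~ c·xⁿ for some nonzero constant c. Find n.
13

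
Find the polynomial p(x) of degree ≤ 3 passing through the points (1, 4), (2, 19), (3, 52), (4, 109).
x**3 + 3*x**2 - x + 1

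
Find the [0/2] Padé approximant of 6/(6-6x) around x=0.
1/(1 - x)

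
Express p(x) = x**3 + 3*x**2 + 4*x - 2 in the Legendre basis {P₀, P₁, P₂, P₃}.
-P₀ + (23/5)P₁ + (2)P₂ + (2/5)P₃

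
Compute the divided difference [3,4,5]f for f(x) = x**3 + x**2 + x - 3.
13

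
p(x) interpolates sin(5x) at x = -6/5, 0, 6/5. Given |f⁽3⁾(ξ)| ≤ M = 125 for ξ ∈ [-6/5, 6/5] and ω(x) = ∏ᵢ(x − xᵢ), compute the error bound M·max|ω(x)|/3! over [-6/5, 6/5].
8*sqrt(3)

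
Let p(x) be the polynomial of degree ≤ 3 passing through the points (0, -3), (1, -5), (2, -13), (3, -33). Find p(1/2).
-29/8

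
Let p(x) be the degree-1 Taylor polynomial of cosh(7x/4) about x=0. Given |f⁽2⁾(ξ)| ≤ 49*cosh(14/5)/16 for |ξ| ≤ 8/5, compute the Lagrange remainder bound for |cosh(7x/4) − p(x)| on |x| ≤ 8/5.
98*cosh(14/5)/25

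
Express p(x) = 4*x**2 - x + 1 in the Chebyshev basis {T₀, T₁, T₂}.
(3)T₀ - T₁ + (2)T₂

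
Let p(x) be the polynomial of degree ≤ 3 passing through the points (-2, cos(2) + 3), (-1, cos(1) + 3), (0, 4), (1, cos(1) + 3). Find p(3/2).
-5*cos(2)/16 + 13/16 + 7*cos(1)/2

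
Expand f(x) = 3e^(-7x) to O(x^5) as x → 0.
3 - 21*x + 147*x**2/2 - 343*x**3/2 + 2401*x**4/8 + O(x**5)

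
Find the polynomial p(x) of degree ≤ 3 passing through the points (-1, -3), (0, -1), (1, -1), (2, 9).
2*x**3 - x**2 - x - 1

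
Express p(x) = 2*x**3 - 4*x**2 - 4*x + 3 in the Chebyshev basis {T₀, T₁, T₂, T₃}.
T₀ + (-5/2)T₁ + (-2)T₂ + (1/2)T₃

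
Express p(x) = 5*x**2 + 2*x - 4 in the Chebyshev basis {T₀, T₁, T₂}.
(-3/2)T₀ + (2)T₁ + (5/2)T₂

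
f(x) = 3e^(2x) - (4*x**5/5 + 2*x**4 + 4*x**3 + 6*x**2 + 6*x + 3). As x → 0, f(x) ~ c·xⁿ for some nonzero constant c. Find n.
6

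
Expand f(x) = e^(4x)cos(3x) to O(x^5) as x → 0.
1 + 4*x + 7*x**2/2 - 22*x**3/3 - 527*x**4/24 + O(x**5)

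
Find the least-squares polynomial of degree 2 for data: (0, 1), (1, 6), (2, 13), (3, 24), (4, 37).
37/35 + (23/7)x + (10/7)x²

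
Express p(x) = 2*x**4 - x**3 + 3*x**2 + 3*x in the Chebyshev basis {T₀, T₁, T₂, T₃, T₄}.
(9/4)T₀ + (9/4)T₁ + (5/2)T₂ + (-1/4)T₃ + (1/4)T₄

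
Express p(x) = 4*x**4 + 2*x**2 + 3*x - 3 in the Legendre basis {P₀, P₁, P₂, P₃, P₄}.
(-23/15)P₀ + (3)P₁ + (76/21)P₂ + (32/35)P₄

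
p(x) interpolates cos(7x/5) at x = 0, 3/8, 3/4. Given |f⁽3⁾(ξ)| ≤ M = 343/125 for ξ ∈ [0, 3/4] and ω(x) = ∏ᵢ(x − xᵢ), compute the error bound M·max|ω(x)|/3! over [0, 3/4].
343*sqrt(3)/64000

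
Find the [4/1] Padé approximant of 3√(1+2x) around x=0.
(9*x**4/40 - 3*x**3/5 + 27*x**2/10 + 36*x/5 + 3)/(7*x/5 + 1)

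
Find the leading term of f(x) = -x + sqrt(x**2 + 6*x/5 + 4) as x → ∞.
3/5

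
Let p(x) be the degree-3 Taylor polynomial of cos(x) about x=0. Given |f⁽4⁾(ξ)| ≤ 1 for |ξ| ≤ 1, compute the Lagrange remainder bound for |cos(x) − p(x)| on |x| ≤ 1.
1/24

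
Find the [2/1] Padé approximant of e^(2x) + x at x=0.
(7*x/3 + 1)/(1 - 2*x/3)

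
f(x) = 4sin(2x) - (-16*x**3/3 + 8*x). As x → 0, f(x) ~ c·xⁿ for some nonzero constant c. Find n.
5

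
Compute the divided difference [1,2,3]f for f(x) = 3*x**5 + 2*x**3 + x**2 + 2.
283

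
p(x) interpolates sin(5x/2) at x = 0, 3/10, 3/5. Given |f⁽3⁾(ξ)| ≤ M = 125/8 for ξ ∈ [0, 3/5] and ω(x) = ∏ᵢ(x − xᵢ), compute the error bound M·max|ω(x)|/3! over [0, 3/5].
sqrt(3)/64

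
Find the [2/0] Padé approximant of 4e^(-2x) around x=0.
8*x**2 - 8*x + 4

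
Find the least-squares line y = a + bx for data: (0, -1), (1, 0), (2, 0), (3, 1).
a = -9/10, b = 3/5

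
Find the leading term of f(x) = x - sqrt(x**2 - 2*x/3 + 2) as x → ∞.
1/3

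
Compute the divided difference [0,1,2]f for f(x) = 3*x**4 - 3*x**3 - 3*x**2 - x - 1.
9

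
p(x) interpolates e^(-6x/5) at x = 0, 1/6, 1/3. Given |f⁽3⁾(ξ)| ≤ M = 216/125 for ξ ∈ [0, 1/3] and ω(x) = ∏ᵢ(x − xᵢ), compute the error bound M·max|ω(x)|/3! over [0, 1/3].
sqrt(3)/3375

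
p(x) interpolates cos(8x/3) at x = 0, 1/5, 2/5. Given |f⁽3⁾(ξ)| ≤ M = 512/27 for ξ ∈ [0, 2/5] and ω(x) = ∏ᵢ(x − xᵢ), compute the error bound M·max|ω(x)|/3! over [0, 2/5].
512*sqrt(3)/91125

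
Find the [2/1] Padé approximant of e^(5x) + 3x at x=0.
(-5*x**2/6 + 19*x/3 + 1)/(1 - 5*x/3)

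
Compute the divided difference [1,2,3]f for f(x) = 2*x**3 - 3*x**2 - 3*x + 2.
9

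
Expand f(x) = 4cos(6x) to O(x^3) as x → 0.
4 - 72*x**2 + O(x**3)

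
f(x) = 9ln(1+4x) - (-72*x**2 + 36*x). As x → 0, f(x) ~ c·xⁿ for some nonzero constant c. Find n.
3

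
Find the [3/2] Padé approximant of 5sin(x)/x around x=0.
(5 - 7*x**2/12)/(x**2/20 + 1)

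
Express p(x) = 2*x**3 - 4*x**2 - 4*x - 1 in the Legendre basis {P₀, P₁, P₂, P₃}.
(-7/3)P₀ + (-14/5)P₁ + (-8/3)P₂ + (4/5)P₃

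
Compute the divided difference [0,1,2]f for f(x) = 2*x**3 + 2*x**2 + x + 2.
8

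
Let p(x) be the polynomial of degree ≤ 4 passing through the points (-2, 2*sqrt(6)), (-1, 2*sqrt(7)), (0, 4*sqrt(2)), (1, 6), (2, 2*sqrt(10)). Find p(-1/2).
-15/16 - 5*sqrt(6)/64 + 3*sqrt(10)/64 + 15*sqrt(7)/16 + 45*sqrt(2)/16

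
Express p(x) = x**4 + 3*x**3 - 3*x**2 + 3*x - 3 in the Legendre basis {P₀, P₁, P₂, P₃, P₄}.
(-19/5)P₀ + (24/5)P₁ + (-10/7)P₂ + (6/5)P₃ + (8/35)P₄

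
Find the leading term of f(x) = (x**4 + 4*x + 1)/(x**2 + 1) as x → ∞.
x**2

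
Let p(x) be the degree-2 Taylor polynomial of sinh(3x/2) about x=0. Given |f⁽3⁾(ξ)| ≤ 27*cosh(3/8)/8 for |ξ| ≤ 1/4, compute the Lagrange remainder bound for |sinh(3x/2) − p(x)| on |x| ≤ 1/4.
9*cosh(3/8)/1024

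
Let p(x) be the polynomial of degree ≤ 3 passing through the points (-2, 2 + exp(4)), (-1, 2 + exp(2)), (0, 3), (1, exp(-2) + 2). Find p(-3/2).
(1 + (27 + 15*exp(2) + 5*exp(4))*exp(2))*exp(-2)/16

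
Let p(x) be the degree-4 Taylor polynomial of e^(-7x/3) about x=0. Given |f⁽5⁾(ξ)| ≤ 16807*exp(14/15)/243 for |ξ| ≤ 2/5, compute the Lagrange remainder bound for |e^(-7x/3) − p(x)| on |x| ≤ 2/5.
67228*exp(14/15)/11390625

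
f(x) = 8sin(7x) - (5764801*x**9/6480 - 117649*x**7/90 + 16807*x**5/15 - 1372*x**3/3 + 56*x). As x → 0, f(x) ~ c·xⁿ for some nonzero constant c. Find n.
11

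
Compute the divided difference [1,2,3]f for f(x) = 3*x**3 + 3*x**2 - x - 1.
21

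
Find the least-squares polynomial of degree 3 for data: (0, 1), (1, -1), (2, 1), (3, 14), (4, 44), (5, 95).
139/126 + (-2221/756)x + (-53/126)x² + (103/108)x³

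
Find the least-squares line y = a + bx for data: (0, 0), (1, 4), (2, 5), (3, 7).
a = 7/10, b = 11/5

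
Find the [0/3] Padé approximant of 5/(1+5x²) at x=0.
5/(5*x**2 + 1)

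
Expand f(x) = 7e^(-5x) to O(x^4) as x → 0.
7 - 35*x + 175*x**2/2 - 875*x**3/6 + O(x**4)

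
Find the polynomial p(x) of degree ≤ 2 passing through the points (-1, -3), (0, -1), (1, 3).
x**2 + 3*x - 1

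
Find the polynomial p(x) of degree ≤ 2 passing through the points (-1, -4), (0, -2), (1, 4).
2*x**2 + 4*x - 2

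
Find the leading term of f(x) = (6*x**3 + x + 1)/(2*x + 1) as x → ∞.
3*x**2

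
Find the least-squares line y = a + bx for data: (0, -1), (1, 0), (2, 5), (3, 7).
a = -8/5, b = 29/10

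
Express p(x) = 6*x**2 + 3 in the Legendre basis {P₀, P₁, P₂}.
(5)P₀ + (4)P₂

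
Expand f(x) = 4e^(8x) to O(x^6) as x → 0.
4 + 32*x + 128*x**2 + 1024*x**3/3 + 2048*x**4/3 + 16384*x**5/15 + O(x**6)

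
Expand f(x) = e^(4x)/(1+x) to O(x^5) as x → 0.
1 + 3*x + 5*x**2 + 17*x**3/3 + 5*x**4 + O(x**5)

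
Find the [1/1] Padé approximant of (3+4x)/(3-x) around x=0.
(4*x/3 + 1)/(1 - x/3)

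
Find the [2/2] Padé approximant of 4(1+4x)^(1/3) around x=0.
(448*x**2/27 + 56*x/3 + 4)/(40*x**2/27 + 10*x/3 + 1)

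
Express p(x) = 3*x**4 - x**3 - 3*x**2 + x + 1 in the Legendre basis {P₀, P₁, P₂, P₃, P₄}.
(3/5)P₀ + (2/5)P₁ + (-2/7)P₂ + (-2/5)P₃ + (24/35)P₄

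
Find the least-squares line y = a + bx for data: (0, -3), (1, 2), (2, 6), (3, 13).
a = -33/10, b = 26/5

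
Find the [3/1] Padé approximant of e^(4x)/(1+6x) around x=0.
(1552*x**3/123 + 320*x**2/41 + 168*x/41 + 1)/(250*x/41 + 1)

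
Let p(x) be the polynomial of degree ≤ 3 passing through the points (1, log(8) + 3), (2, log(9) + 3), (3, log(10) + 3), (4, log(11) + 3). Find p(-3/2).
log(8796093022208000000000000000000000000*11**(7/16)*2**(3/8)*3**(1/8)*5**(1/16)/7434753751774828978684709077223679339) + 3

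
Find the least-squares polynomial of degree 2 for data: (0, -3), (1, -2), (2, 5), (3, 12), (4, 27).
-3 + (-3/5)x + (2)x²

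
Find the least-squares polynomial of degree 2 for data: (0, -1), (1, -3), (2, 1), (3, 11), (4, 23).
-47/35 + (-123/35)x + (17/7)x²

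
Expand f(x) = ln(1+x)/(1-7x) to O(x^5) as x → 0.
x + 13*x**2/2 + 275*x**3/6 + 3847*x**4/12 + O(x**5)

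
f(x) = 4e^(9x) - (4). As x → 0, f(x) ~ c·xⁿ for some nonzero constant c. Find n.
1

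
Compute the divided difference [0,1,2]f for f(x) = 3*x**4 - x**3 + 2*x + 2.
18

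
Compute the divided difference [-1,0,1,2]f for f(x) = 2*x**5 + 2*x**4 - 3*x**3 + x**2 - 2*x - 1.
11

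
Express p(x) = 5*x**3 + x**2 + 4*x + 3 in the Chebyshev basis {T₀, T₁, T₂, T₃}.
(7/2)T₀ + (31/4)T₁ + (1/2)T₂ + (5/4)T₃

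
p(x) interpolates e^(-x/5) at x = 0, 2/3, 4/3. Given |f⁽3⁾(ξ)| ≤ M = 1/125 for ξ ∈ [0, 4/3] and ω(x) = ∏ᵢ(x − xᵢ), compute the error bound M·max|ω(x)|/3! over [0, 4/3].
8*sqrt(3)/91125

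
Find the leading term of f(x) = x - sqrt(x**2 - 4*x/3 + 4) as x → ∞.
2/3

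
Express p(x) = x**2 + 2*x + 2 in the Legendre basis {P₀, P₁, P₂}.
(7/3)P₀ + (2)P₁ + (2/3)P₂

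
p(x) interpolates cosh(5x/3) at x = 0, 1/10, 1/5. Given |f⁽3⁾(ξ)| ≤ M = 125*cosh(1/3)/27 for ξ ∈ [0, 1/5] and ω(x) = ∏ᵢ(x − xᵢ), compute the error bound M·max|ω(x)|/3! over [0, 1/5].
sqrt(3)*cosh(1/3)/5832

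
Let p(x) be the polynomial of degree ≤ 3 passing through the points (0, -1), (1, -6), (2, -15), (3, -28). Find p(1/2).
-3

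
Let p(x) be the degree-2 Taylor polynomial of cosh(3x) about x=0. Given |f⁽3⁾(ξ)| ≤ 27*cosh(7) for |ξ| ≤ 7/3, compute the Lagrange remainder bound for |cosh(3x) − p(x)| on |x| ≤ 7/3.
343*cosh(7)/6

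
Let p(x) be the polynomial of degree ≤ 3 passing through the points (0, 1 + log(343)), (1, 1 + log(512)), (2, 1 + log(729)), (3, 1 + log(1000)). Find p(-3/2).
1 + log(8183243915489726346684277347882562022607*2**(1/8)*3**(5/8)*5**(7/16)*7**(11/16)/811296384146066816957890051440640000000)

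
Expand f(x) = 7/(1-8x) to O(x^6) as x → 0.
7 + 56*x + 448*x**2 + 3584*x**3 + 28672*x**4 + 229376*x**5 + O(x**6)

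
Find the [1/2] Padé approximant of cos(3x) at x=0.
1/(9*x**2/2 + 1)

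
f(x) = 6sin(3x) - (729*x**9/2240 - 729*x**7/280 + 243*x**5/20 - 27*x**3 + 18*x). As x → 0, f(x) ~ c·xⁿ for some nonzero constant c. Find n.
11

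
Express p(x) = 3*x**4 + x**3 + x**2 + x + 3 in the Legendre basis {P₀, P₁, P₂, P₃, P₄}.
(59/15)P₀ + (8/5)P₁ + (50/21)P₂ + (2/5)P₃ + (24/35)P₄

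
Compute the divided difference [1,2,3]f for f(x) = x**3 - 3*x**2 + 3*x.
3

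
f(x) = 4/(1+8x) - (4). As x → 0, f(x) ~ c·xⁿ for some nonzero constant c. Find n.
1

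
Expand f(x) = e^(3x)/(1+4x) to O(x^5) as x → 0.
1 - x + 17*x**2/2 - 59*x**3/2 + 971*x**4/8 + O(x**5)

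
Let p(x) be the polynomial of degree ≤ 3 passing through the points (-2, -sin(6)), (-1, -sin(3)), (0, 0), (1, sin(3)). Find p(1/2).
-sin(6)/16 + 5*sin(3)/8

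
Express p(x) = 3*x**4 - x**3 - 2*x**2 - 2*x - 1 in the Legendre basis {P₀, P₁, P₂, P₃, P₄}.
(-16/15)P₀ + (-13/5)P₁ + (8/21)P₂ + (-2/5)P₃ + (24/35)P₄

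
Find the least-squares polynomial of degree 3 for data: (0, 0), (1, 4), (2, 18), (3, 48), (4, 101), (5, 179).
5/42 + (-11/252)x + (229/84)x² + (8/9)x³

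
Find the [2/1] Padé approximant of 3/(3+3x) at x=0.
1/(x + 1)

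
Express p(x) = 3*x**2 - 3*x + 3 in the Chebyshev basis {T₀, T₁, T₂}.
(9/2)T₀ + (-3)T₁ + (3/2)T₂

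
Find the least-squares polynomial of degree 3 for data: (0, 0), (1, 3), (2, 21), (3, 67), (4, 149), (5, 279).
1/14 + (-53/28)x + (39/14)x² + (7/4)x³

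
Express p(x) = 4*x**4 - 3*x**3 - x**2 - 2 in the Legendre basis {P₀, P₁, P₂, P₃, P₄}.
(-23/15)P₀ + (-9/5)P₁ + (34/21)P₂ + (-6/5)P₃ + (32/35)P₄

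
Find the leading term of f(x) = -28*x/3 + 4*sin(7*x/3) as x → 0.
-686*x**3/81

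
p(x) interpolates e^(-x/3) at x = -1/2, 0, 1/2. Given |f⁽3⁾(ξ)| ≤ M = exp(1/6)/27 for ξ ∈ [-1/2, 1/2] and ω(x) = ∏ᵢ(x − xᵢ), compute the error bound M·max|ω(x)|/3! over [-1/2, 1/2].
sqrt(3)*exp(1/6)/5832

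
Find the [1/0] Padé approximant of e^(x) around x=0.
x + 1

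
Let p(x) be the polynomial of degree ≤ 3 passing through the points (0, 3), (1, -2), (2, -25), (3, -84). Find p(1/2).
13/8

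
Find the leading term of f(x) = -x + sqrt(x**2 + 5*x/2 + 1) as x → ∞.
5/4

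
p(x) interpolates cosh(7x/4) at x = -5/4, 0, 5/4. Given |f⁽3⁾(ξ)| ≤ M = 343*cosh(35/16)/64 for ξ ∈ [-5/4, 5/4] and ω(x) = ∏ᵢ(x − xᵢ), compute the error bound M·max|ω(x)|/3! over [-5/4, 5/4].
42875*sqrt(3)*cosh(35/16)/110592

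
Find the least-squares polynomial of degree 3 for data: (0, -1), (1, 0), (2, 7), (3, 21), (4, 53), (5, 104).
-68/63 + (425/378)x + (-5/9)x² + (49/54)x³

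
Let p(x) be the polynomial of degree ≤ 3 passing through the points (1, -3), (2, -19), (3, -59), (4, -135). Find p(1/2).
-1/4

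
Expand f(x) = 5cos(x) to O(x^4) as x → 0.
5 - 5*x**2/2 + O(x**4)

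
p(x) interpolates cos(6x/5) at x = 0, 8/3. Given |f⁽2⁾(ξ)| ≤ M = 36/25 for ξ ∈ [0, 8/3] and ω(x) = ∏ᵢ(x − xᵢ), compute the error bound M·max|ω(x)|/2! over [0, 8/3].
32/25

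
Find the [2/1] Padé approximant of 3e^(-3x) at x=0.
(9*x**2/2 - 6*x + 3)/(x + 1)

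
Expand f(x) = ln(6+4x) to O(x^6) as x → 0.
log(6) + 2*x/3 - 2*x**2/9 + 8*x**3/81 - 4*x**4/81 + 32*x**5/1215 + O(x**6)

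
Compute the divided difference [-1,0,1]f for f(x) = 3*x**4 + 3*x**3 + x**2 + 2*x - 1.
4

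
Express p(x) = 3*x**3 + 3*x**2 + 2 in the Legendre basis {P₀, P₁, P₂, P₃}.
(3)P₀ + (9/5)P₁ + (2)P₂ + (6/5)P₃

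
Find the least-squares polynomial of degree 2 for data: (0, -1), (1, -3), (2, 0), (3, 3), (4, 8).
-7/5 + (-8/5)x + x²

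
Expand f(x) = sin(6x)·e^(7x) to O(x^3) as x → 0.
6*x + 42*x**2 + O(x**3)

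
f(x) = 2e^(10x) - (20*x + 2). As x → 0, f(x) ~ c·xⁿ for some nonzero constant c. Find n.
2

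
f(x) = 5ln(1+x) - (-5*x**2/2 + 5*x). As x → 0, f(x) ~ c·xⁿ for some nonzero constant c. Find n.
3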